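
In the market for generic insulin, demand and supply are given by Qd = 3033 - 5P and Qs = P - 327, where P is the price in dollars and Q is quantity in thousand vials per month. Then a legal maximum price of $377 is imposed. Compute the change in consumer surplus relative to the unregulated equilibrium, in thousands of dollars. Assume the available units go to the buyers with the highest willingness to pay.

5801.1

Setting quantity demanded equal to quantity supplied, 3033 - 5P = P - 327, gives P* = 560 and Q* = 233.
Since 377 < 560, the ceiling is binding.
At P = 377: Qd = 3033 - 5·377 = 1148 and Qs = 377 - 327 = 50.
Consumer surplus without the control is ½ · (606.6 - 560) · 233 = 5428.9.
With the ceiling, 50 units are sold at 377 (assume they go to the highest-value buyers). The demand price at Q = 50 is 596.6, so CS = ½ · [(606.6 - 377) + (596.6 - 377)] · 50 = 11230.
Change in consumer surplus = 11230 - 5428.9 = 5801.1.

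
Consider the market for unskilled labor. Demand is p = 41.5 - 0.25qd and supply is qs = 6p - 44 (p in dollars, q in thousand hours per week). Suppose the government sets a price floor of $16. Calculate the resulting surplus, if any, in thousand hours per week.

0

Rearranging demand gives qd = 166 - 4p. In a free market, 166 - 4p = 6p - 44 gives the equilibrium p* = 21, q* = 82.
Since 16 is below p* = 21, the floor does not bind and the free-market outcome prevails.
Since the control does not bind, there is no surplus.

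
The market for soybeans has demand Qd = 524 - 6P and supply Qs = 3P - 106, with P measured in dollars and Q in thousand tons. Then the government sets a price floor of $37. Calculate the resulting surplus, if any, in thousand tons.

0

Without the control the market clears where 524 - 6P = 3P - 106, i.e. P* = 70 and Q* = 104.
Since 37 is below P* = 70, the floor does not bind and the free-market outcome prevails.
Since the control does not bind, there is no surplus.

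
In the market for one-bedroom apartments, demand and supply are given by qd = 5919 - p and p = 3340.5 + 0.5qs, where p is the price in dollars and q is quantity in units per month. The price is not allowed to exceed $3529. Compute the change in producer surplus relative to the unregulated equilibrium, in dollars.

Rearranging supply gives qs = 2p - 6681. In a free market, 5919 - p = 2p - 6681 gives the equilibrium p* = 4200, q* = 1719.
Since 3529 < 4200, the ceiling is binding.
At p = 3529: qd = 5919 - 3529 = 2390 and qs = 2·3529 - 6681 = 377.
Producer surplus without the control is ½ · (4200 - 3340.5) · 1719 = 738740.25.
With the ceiling, producers sell 377 units at 3529, so PS = ½ · (3529 - 3340.5) · 377 = 35532.25.
Change in producer surplus = 35532.25 - 738740.25 = -703208.

-703208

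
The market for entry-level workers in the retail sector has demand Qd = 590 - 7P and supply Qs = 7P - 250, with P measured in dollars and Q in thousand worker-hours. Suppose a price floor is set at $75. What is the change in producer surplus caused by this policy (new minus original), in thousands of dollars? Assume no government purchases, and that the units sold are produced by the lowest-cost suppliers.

Setting quantity demanded equal to quantity supplied, 590 - 7P = 7P - 250, gives P* = 60 and Q* = 170.
The floor of 75 is above the equilibrium price 60, so it binds.
At P = 75: Qd = 590 - 7·75 = 65 and Qs = 7·75 - 250 = 275.
Producer surplus without the control is ½ · (60 - 250/7) · 170 = 14450/7.
With the floor, 65 units are sold at 75. The supply price at Q = 65 is 45, so PS = ½ · [(75 - 250/7) + (75 - 45)] · 65 = 31525/14.
Change in producer surplus = 31525/14 - 14450/7 = 187.5.

187.5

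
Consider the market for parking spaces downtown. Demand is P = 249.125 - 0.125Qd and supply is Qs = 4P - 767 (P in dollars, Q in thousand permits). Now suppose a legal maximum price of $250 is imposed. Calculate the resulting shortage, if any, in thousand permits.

0

Rearranging demand gives Qd = 1993 - 8P. Setting quantity demanded equal to quantity supplied, 1993 - 8P = 4P - 767, gives P* = 230 and Q* = 153.
Since 250 is above P* = 230, the ceiling does not bind and the free-market outcome prevails.
Since the control does not bind, there is no shortage.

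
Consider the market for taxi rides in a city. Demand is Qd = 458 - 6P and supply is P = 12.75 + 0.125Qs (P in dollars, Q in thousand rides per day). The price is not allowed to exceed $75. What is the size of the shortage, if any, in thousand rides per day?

0

Rearranging supply gives Qs = 8P - 102. In a free market, 458 - 6P = 8P - 102 gives the equilibrium P* = 40, Q* = 218.
The ceiling of 75 is above the equilibrium price 40, so it is not binding; the market clears at P* = 40, Q* = 218.
Since the control does not bind, there is no shortage.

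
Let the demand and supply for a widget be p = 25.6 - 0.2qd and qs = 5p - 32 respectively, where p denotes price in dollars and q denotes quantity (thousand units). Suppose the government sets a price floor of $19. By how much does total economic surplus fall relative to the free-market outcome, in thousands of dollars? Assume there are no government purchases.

Rearranging demand gives qd = 128 - 5p. Equilibrium: 128 - 5p = 5p - 32, so 160 = 10p and p* = 16, q* = 48.
Since 19 > 16, the floor is binding.
At p = 19: qd = 128 - 5·19 = 33 and qs = 5·19 - 32 = 63.
Quantity traded falls to 33. At q = 33 the demand price is (128 - 33)/5 = 19 and the supply price is (32 + 33)/5 = 13.
Deadweight loss = ½ · (19 - 13) · (48 - 33) = ½ · 6 · 15 = 45.

45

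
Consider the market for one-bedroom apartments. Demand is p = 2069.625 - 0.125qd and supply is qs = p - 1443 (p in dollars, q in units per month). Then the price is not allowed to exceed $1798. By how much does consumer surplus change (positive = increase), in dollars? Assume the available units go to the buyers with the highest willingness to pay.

Rearranging demand gives qd = 16557 - 8p. Setting quantity demanded equal to quantity supplied, 16557 - 8p = p - 1443, gives p* = 2000 and q* = 557.
Because the ceiling (1798) lies below the market-clearing price, it is binding.
At p = 1798: qd = 16557 - 8·1798 = 2173 and qs = 1798 - 1443 = 355.
Consumer surplus without the control is ½ · (2069.625 - 2000) · 557 = 19390.5625.
With the ceiling, 355 units are sold at 1798 (assume they go to the highest-value buyers). The demand price at q = 355 is 2025.25, so CS = ½ · [(2069.625 - 1798) + (2025.25 - 1798)] · 355 = 88550.3125.
Change in consumer surplus = 88550.3125 - 19390.5625 = 69159.75.

69159.75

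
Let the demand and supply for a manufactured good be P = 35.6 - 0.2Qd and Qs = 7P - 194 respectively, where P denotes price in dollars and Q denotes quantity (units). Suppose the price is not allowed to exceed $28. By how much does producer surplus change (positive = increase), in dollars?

-37.5

Rearranging demand gives Qd = 178 - 5P. Setting quantity demanded equal to quantity supplied, 178 - 5P = 7P - 194, gives P* = 31 and Q* = 23.
Because the ceiling (28) lies below the market-clearing price, it is binding.
At P = 28: Qd = 178 - 5·28 = 38 and Qs = 7·28 - 194 = 2.
Producer surplus without the control is ½ · (31 - 194/7) · 23 = 529/14.
With the ceiling, producers sell 2 units at 28, so PS = ½ · (28 - 194/7) · 2 = 2/7.
Change in producer surplus = 2/7 - 529/14 = -37.5.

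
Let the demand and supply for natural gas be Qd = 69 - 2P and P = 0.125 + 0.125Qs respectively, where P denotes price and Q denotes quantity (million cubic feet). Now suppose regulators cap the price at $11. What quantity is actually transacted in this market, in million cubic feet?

Rearranging supply gives Qs = 8P - 1. In a free market, 69 - 2P = 8P - 1 gives the equilibrium P* = 7, Q* = 55.
The ceiling of 11 is above the equilibrium price 7, so it is not binding; the market clears at P* = 7, Q* = 55.

55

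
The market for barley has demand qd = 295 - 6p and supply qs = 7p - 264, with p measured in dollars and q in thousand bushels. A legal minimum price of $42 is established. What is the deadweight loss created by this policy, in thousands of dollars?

In a free market, 295 - 6p = 7p - 264 gives the equilibrium p* = 43, q* = 37.
Since 42 is below p* = 43, the floor does not bind and the free-market outcome prevails.
Since the control does not bind, no trades are prevented and deadweight loss is zero.

0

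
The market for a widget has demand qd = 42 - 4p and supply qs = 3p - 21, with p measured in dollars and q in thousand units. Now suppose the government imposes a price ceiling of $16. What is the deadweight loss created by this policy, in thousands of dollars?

0

In a free market, 42 - 4p = 3p - 21 gives the equilibrium p* = 9, q* = 6.
The ceiling of 16 is above the equilibrium price 9, so it is not binding; the market clears at p* = 9, q* = 6.
Since the control does not bind, no trades are prevented and deadweight loss is zero.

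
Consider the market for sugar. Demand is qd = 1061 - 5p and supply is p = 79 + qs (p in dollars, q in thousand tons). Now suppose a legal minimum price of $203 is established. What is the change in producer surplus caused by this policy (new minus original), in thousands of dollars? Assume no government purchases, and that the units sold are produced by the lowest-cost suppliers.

-1514.5

Rearranging supply gives qs = p - 79. In a free market, 1061 - 5p = p - 79 gives the equilibrium p* = 190, q* = 111.
Since 203 > 190, the floor is binding.
At p = 203: qd = 1061 - 5·203 = 46 and qs = 203 - 79 = 124.
Producer surplus without the control is ½ · (190 - 79) · 111 = 6160.5.
With the floor, 46 units are sold at 203. The supply price at q = 46 is 125, so PS = ½ · [(203 - 79) + (203 - 125)] · 46 = 4646.
Change in producer surplus = 4646 - 6160.5 = -1514.5.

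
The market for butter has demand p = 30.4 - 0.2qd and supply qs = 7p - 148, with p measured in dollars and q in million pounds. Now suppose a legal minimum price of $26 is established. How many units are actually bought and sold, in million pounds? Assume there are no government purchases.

Rearranging demand gives qd = 152 - 5p. Setting quantity demanded equal to quantity supplied, 152 - 5p = 7p - 148, gives p* = 25 and q* = 27.
The floor of 26 is above the equilibrium price 25, so it binds.
At p = 26: qd = 152 - 5·26 = 22 and qs = 7·26 - 148 = 34.
The quantity actually transacted is the short side, demand: 22.

22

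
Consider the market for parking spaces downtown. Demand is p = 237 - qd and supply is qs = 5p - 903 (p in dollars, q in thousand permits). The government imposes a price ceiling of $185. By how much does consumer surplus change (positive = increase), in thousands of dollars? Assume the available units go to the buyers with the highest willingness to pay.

Rearranging demand gives qd = 237 - p. Setting quantity demanded equal to quantity supplied, 237 - p = 5p - 903, gives p* = 190 and q* = 47.
The ceiling of 185 is below the equilibrium price 190, so it binds.
At p = 185: qd = 237 - 185 = 52 and qs = 5·185 - 903 = 22.
Consumer surplus without the control is ½ · (237 - 190) · 47 = 1104.5.
With the ceiling, 22 units are sold at 185 (assume they go to the highest-value buyers). The demand price at q = 22 is 215, so CS = ½ · [(237 - 185) + (215 - 185)] · 22 = 902.
Change in consumer surplus = 902 - 1104.5 = -202.5.

-202.5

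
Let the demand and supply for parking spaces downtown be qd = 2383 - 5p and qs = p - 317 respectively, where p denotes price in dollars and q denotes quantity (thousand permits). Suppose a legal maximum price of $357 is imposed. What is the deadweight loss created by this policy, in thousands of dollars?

Equilibrium: 2383 - 5p = p - 317, so 2700 = 6p and p* = 450, q* = 133.
The ceiling of 357 is below the equilibrium price 450, so it binds.
At p = 357: qd = 2383 - 5·357 = 598 and qs = 357 - 317 = 40.
Quantity traded falls to 40. At q = 40 the demand price is (2383 - 40)/5 = 468.6 and the supply price is 317 + 40 = 357.
Deadweight loss = ½ · (468.6 - 357) · (133 - 40) = ½ · 111.6 · 93 = 5189.4.

5189.4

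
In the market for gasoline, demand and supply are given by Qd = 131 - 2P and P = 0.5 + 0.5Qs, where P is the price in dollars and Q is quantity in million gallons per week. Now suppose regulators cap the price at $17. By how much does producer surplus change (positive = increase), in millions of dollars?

Rearranging supply gives Qs = 2P - 1. In a free market, 131 - 2P = 2P - 1 gives the equilibrium P* = 33, Q* = 65.
Since 17 < 33, the ceiling is binding.
At P = 17: Qd = 131 - 2·17 = 97 and Qs = 2·17 - 1 = 33.
Producer surplus without the control is ½ · (33 - 0.5) · 65 = 1056.25.
With the ceiling, producers sell 33 units at 17, so PS = ½ · (17 - 0.5) · 33 = 272.25.
Change in producer surplus = 272.25 - 1056.25 = -784.

-784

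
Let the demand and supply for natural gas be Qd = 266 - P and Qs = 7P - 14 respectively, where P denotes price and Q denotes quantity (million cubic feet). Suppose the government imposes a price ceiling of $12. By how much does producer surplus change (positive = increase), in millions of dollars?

Equilibrium: 266 - P = 7P - 14, so 280 = 8P and P* = 35, Q* = 231.
The ceiling of 12 is below the equilibrium price 35, so it binds.
At P = 12: Qd = 266 - 12 = 254 and Qs = 7·12 - 14 = 70.
Producer surplus without the control is ½ · (35 - 2) · 231 = 3811.5.
With the ceiling, producers sell 70 units at 12, so PS = ½ · (12 - 2) · 70 = 350.
Change in producer surplus = 350 - 3811.5 = -3461.5.

-3461.5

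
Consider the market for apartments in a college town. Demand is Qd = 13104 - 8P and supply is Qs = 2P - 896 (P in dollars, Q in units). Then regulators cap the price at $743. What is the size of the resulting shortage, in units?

6570

In a free market, 13104 - 8P = 2P - 896 gives the equilibrium P* = 1400, Q* = 1904.
The ceiling of 743 is below the equilibrium price 1400, so it binds.
At P = 743: Qd = 13104 - 8·743 = 7160 and Qs = 2·743 - 896 = 590.
Shortage = Qd - Qs = 7160 - 590 = 6570.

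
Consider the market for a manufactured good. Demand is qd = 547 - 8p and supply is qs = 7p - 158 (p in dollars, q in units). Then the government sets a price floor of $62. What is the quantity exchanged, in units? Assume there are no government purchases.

51

Setting quantity demanded equal to quantity supplied, 547 - 8p = 7p - 158, gives p* = 47 and q* = 171.
Because the floor (62) lies above the market-clearing price, it is binding.
At p = 62: qd = 547 - 8·62 = 51 and qs = 7·62 - 158 = 276.
The quantity actually transacted is the short side, demand: 51.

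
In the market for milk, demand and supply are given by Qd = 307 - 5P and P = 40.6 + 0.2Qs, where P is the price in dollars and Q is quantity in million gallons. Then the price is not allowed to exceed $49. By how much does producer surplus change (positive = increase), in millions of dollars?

Rearranging supply gives Qs = 5P - 203. Setting quantity demanded equal to quantity supplied, 307 - 5P = 5P - 203, gives P* = 51 and Q* = 52.
Since 49 < 51, the ceiling is binding.
At P = 49: Qd = 307 - 5·49 = 62 and Qs = 5·49 - 203 = 42.
Producer surplus without the control is ½ · (51 - 40.6) · 52 = 270.4.
With the ceiling, producers sell 42 units at 49, so PS = ½ · (49 - 40.6) · 42 = 176.4.
Change in producer surplus = 176.4 - 270.4 = -94.

-94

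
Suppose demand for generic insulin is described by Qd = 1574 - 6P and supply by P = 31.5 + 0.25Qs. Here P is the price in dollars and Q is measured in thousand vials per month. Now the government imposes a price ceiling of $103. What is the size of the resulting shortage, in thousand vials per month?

Rearranging supply gives Qs = 4P - 126. Equilibrium: 1574 - 6P = 4P - 126, so 1700 = 10P and P* = 170, Q* = 554.
Because the ceiling (103) lies below the market-clearing price, it is binding.
At P = 103: Qd = 1574 - 6·103 = 956 and Qs = 4·103 - 126 = 286.
Shortage = Qd - Qs = 956 - 286 = 670.

670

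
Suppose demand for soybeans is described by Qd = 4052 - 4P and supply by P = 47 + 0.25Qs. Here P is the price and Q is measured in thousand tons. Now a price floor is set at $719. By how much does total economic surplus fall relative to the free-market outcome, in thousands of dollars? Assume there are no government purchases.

142884

Rearranging supply gives Qs = 4P - 188. Equilibrium: 4052 - 4P = 4P - 188, so 4240 = 8P and P* = 530, Q* = 1932.
Since 719 > 530, the floor is binding.
At P = 719: Qd = 4052 - 4·719 = 1176 and Qs = 4·719 - 188 = 2688.
Quantity traded falls to 1176. At Q = 1176 the demand price is (4052 - 1176)/4 = 719 and the supply price is (188 + 1176)/4 = 341.
Deadweight loss = ½ · (719 - 341) · (1932 - 1176) = ½ · 378 · 756 = 142884.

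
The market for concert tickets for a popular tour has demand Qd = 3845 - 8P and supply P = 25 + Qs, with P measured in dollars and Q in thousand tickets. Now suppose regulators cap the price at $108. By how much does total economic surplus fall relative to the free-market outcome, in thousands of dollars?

Rearranging supply gives Qs = P - 25. In a free market, 3845 - 8P = P - 25 gives the equilibrium P* = 430, Q* = 405.
Because the ceiling (108) lies below the market-clearing price, it is binding.
At P = 108: Qd = 3845 - 8·108 = 2981 and Qs = 108 - 25 = 83.
Quantity traded falls to 83. At Q = 83 the demand price is (3845 - 83)/8 = 470.25 and the supply price is 25 + 83 = 108.
Deadweight loss = ½ · (470.25 - 108) · (405 - 83) = ½ · 362.25 · 322 = 58322.25.

58322.25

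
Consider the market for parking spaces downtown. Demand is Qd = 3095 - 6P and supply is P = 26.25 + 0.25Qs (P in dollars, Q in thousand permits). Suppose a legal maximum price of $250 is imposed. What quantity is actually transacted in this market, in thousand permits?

895

Rearranging supply gives Qs = 4P - 105. Equilibrium: 3095 - 6P = 4P - 105, so 3200 = 10P and P* = 320, Q* = 1175.
Because the ceiling (250) lies below the market-clearing price, it is binding.
At P = 250: Qd = 3095 - 6·250 = 1595 and Qs = 4·250 - 105 = 895.
The quantity actually transacted is the short side, supply: 895.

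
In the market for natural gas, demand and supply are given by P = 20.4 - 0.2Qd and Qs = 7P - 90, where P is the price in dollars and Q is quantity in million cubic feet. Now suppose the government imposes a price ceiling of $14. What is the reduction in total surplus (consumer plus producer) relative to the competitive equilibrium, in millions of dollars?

Rearranging demand gives Qd = 102 - 5P. Without the control the market clears where 102 - 5P = 7P - 90, i.e. P* = 16 and Q* = 22.
The ceiling of 14 is below the equilibrium price 16, so it binds.
At P = 14: Qd = 102 - 5·14 = 32 and Qs = 7·14 - 90 = 8.
Quantity traded falls to 8. At Q = 8 the demand price is (102 - 8)/5 = 18.8 and the supply price is (90 + 8)/7 = 14.
Deadweight loss = ½ · (18.8 - 14) · (22 - 8) = ½ · 4.8 · 14 = 33.6.

33.6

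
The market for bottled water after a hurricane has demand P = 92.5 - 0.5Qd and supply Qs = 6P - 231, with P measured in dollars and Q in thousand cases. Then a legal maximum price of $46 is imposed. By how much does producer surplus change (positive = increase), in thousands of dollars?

Rearranging demand gives Qd = 185 - 2P. Equilibrium: 185 - 2P = 6P - 231, so 416 = 8P and P* = 52, Q* = 81.
The ceiling of 46 is below the equilibrium price 52, so it binds.
At P = 46: Qd = 185 - 2·46 = 93 and Qs = 6·46 - 231 = 45.
Producer surplus without the control is ½ · (52 - 38.5) · 81 = 546.75.
With the ceiling, producers sell 45 units at 46, so PS = ½ · (46 - 38.5) · 45 = 168.75.
Change in producer surplus = 168.75 - 546.75 = -378.

-378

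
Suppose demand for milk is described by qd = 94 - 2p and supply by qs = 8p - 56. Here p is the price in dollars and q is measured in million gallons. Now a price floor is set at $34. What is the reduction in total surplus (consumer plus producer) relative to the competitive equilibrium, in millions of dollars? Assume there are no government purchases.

451.25

Setting quantity demanded equal to quantity supplied, 94 - 2p = 8p - 56, gives p* = 15 and q* = 64.
The floor of 34 is above the equilibrium price 15, so it binds.
At p = 34: qd = 94 - 2·34 = 26 and qs = 8·34 - 56 = 216.
Quantity traded falls to 26. At q = 26 the demand price is (94 - 26)/2 = 34 and the supply price is (56 + 26)/8 = 10.25.
Deadweight loss = ½ · (34 - 10.25) · (64 - 26) = ½ · 23.75 · 38 = 451.25.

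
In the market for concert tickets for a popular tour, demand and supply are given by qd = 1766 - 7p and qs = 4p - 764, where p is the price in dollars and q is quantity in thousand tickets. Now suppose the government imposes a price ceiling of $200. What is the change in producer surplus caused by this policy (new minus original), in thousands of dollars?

-2880

Setting quantity demanded equal to quantity supplied, 1766 - 7p = 4p - 764, gives p* = 230 and q* = 156.
The ceiling of 200 is below the equilibrium price 230, so it binds.
At p = 200: qd = 1766 - 7·200 = 366 and qs = 4·200 - 764 = 36.
Producer surplus without the control is ½ · (230 - 191) · 156 = 3042.
With the ceiling, producers sell 36 units at 200, so PS = ½ · (200 - 191) · 36 = 162.
Change in producer surplus = 162 - 3042 = -2880.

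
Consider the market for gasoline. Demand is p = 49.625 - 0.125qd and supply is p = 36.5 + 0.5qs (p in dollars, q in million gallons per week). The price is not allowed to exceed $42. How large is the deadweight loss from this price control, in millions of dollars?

31.25

Rearranging demand gives qd = 397 - 8p; rearranging supply gives qs = 2p - 73. Equilibrium: 397 - 8p = 2p - 73, so 470 = 10p and p* = 47, q* = 21.
The ceiling of 42 is below the equilibrium price 47, so it binds.
At p = 42: qd = 397 - 8·42 = 61 and qs = 2·42 - 73 = 11.
Quantity traded falls to 11. At q = 11 the demand price is (397 - 11)/8 = 48.25 and the supply price is (73 + 11)/2 = 42.
Deadweight loss = ½ · (48.25 - 42) · (21 - 11) = ½ · 6.25 · 10 = 31.25.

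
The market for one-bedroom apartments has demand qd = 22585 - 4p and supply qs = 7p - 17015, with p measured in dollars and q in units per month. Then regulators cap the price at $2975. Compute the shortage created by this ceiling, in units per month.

Equilibrium: 22585 - 4p = 7p - 17015, so 39600 = 11p and p* = 3600, q* = 8185.
Since 2975 < 3600, the ceiling is binding.
At p = 2975: qd = 22585 - 4·2975 = 10685 and qs = 7·2975 - 17015 = 3810.
Shortage = qd - qs = 10685 - 3810 = 6875.

6875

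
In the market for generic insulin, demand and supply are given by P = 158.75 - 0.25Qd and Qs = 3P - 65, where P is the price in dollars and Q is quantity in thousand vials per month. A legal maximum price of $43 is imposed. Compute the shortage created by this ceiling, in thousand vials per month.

Rearranging demand gives Qd = 635 - 4P. In a free market, 635 - 4P = 3P - 65 gives the equilibrium P* = 100, Q* = 235.
Because the ceiling (43) lies below the market-clearing price, it is binding.
At P = 43: Qd = 635 - 4·43 = 463 and Qs = 3·43 - 65 = 64.
Shortage = Qd - Qs = 463 - 64 = 399.

399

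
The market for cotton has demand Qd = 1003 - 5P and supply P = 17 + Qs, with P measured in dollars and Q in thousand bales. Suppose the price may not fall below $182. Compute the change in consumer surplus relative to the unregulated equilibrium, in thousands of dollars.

-1476

Rearranging supply gives Qs = P - 17. Equilibrium: 1003 - 5P = P - 17, so 1020 = 6P and P* = 170, Q* = 153.
Since 182 > 170, the floor is binding.
At P = 182: Qd = 1003 - 5·182 = 93 and Qs = 182 - 17 = 165.
Consumer surplus without the control is ½ · (200.6 - 170) · 153 = 2340.9.
With the floor, consumers buy 93 units at 182, so CS = ½ · (200.6 - 182) · 93 = 864.9.
Change in consumer surplus = 864.9 - 2340.9 = -1476.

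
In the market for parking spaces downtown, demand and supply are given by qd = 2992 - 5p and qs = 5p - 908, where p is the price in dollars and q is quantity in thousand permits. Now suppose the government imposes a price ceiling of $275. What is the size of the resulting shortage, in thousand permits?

1150

In a free market, 2992 - 5p = 5p - 908 gives the equilibrium p* = 390, q* = 1042.
Since 275 < 390, the ceiling is binding.
At p = 275: qd = 2992 - 5·275 = 1617 and qs = 5·275 - 908 = 467.
Shortage = qd - qs = 1617 - 467 = 1150.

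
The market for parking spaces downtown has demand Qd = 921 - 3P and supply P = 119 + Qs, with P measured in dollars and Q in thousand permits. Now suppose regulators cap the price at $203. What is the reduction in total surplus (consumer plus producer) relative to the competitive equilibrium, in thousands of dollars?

2166

Rearranging supply gives Qs = P - 119. Without the control the market clears where 921 - 3P = P - 119, i.e. P* = 260 and Q* = 141.
Because the ceiling (203) lies below the market-clearing price, it is binding.
At P = 203: Qd = 921 - 3·203 = 312 and Qs = 203 - 119 = 84.
Quantity traded falls to 84. At Q = 84 the demand price is (921 - 84)/3 = 279 and the supply price is 119 + 84 = 203.
Deadweight loss = ½ · (279 - 203) · (141 - 84) = ½ · 76 · 57 = 2166.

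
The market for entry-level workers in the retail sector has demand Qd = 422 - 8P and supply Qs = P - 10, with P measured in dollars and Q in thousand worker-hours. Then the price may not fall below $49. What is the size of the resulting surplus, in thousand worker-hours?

In a free market, 422 - 8P = P - 10 gives the equilibrium P* = 48, Q* = 38.
The floor of 49 is above the equilibrium price 48, so it binds.
At P = 49: Qd = 422 - 8·49 = 30 and Qs = 49 - 10 = 39.
Surplus = Qs - Qd = 39 - 30 = 9.

9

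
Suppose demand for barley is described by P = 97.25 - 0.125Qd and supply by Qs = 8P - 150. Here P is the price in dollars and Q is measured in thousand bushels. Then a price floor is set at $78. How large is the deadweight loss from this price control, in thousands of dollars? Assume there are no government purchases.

3200

Rearranging demand gives Qd = 778 - 8P. In a free market, 778 - 8P = 8P - 150 gives the equilibrium P* = 58, Q* = 314.
Since 78 > 58, the floor is binding.
At P = 78: Qd = 778 - 8·78 = 154 and Qs = 8·78 - 150 = 474.
Quantity traded falls to 154. At Q = 154 the demand price is (778 - 154)/8 = 78 and the supply price is (150 + 154)/8 = 38.
Deadweight loss = ½ · (78 - 38) · (314 - 154) = ½ · 40 · 160 = 3200.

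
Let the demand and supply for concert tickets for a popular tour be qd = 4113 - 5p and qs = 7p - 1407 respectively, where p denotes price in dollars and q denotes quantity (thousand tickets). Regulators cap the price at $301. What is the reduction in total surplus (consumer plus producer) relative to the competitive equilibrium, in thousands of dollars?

212360.4

In a free market, 4113 - 5p = 7p - 1407 gives the equilibrium p* = 460, q* = 1813.
Since 301 < 460, the ceiling is binding.
At p = 301: qd = 4113 - 5·301 = 2608 and qs = 7·301 - 1407 = 700.
Quantity traded falls to 700. At q = 700 the demand price is (4113 - 700)/5 = 682.6 and the supply price is (1407 + 700)/7 = 301.
Deadweight loss = ½ · (682.6 - 301) · (1813 - 700) = ½ · 381.6 · 1113 = 212360.4.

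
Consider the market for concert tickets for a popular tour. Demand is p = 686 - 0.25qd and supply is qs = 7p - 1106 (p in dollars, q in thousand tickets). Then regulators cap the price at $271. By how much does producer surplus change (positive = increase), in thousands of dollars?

-84332.5

Rearranging demand gives qd = 2744 - 4p. In a free market, 2744 - 4p = 7p - 1106 gives the equilibrium p* = 350, q* = 1344.
Since 271 < 350, the ceiling is binding.
At p = 271: qd = 2744 - 4·271 = 1660 and qs = 7·271 - 1106 = 791.
Producer surplus without the control is ½ · (350 - 158) · 1344 = 129024.
With the ceiling, producers sell 791 units at 271, so PS = ½ · (271 - 158) · 791 = 44691.5.
Change in producer surplus = 44691.5 - 129024 = -84332.5.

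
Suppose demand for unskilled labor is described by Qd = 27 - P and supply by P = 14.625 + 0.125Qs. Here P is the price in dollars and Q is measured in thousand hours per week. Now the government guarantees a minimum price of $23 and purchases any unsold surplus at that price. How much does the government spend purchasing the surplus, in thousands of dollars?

Rearranging supply gives Qs = 8P - 117. Setting quantity demanded equal to quantity supplied, 27 - P = 8P - 117, gives P* = 16 and Q* = 11.
The floor of 23 is above the equilibrium price 16, so it binds.
At P = 23: Qd = 27 - 23 = 4 and Qs = 8·23 - 117 = 67.
Surplus = Qs - Qd = 63.
Government expenditure = surplus × support price = 63 × 23 = 1449.

1449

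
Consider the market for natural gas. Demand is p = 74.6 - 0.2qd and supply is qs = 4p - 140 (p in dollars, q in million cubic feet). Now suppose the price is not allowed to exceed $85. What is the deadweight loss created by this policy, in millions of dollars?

Rearranging demand gives qd = 373 - 5p. In a free market, 373 - 5p = 4p - 140 gives the equilibrium p* = 57, q* = 88.
The ceiling of 85 is above the equilibrium price 57, so it is not binding; the market clears at p* = 57, q* = 88.
Since the control does not bind, no trades are prevented and deadweight loss is zero.

0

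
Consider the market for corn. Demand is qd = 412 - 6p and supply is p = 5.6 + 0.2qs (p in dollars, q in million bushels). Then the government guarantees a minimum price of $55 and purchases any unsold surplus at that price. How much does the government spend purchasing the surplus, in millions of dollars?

9075

Rearranging supply gives qs = 5p - 28. Equilibrium: 412 - 6p = 5p - 28, so 440 = 11p and p* = 40, q* = 172.
Because the floor (55) lies above the market-clearing price, it is binding.
At p = 55: qd = 412 - 6·55 = 82 and qs = 5·55 - 28 = 247.
Surplus = qs - qd = 165.
Government expenditure = surplus × support price = 165 × 55 = 9075.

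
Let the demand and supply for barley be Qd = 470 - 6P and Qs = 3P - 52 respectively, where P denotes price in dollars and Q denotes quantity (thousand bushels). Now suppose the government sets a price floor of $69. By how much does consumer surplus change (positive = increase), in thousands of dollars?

Equilibrium: 470 - 6P = 3P - 52, so 522 = 9P and P* = 58, Q* = 122.
The floor of 69 is above the equilibrium price 58, so it binds.
At P = 69: Qd = 470 - 6·69 = 56 and Qs = 3·69 - 52 = 155.
Consumer surplus without the control is ½ · (235/3 - 58) · 122 = 3721/3.
With the floor, consumers buy 56 units at 69, so CS = ½ · (235/3 - 69) · 56 = 784/3.
Change in consumer surplus = 784/3 - 3721/3 = -979.

-979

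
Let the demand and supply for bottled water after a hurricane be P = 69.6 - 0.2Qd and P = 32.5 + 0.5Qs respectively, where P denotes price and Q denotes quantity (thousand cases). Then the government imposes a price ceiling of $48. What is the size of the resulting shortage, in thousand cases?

77

Rearranging demand gives Qd = 348 - 5P; rearranging supply gives Qs = 2P - 65. Setting quantity demanded equal to quantity supplied, 348 - 5P = 2P - 65, gives P* = 59 and Q* = 53.
The ceiling of 48 is below the equilibrium price 59, so it binds.
At P = 48: Qd = 348 - 5·48 = 108 and Qs = 2·48 - 65 = 31.
Shortage = Qd - Qs = 108 - 31 = 77.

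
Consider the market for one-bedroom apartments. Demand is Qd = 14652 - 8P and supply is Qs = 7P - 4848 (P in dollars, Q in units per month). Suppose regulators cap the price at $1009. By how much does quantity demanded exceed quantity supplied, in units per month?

4365

Without the control the market clears where 14652 - 8P = 7P - 4848, i.e. P* = 1300 and Q* = 4252.
The ceiling of 1009 is below the equilibrium price 1300, so it binds.
At P = 1009: Qd = 14652 - 8·1009 = 6580 and Qs = 7·1009 - 4848 = 2215.
Shortage = Qd - Qs = 6580 - 2215 = 4365.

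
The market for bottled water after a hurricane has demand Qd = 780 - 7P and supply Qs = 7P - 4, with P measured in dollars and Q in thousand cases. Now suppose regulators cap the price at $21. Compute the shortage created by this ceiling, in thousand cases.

Equilibrium: 780 - 7P = 7P - 4, so 784 = 14P and P* = 56, Q* = 388.
Because the ceiling (21) lies below the market-clearing price, it is binding.
At P = 21: Qd = 780 - 7·21 = 633 and Qs = 7·21 - 4 = 143.
Shortage = Qd - Qs = 633 - 143 = 490.

490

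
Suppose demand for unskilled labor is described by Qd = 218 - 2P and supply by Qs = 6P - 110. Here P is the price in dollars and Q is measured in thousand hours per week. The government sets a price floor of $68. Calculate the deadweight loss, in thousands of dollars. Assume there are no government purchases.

972

Without the control the market clears where 218 - 2P = 6P - 110, i.e. P* = 41 and Q* = 136.
The floor of 68 is above the equilibrium price 41, so it binds.
At P = 68: Qd = 218 - 2·68 = 82 and Qs = 6·68 - 110 = 298.
Quantity traded falls to 82. At Q = 82 the demand price is (218 - 82)/2 = 68 and the supply price is (110 + 82)/6 = 32.
Deadweight loss = ½ · (68 - 32) · (136 - 82) = ½ · 36 · 54 = 972.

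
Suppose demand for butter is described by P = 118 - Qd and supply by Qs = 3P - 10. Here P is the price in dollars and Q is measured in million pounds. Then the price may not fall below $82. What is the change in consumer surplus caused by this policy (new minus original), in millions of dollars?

Rearranging demand gives Qd = 118 - P. In a free market, 118 - P = 3P - 10 gives the equilibrium P* = 32, Q* = 86.
The floor of 82 is above the equilibrium price 32, so it binds.
At P = 82: Qd = 118 - 82 = 36 and Qs = 3·82 - 10 = 236.
Consumer surplus without the control is ½ · (118 - 32) · 86 = 3698.
With the floor, consumers buy 36 units at 82, so CS = ½ · (118 - 82) · 36 = 648.
Change in consumer surplus = 648 - 3698 = -3050.

-3050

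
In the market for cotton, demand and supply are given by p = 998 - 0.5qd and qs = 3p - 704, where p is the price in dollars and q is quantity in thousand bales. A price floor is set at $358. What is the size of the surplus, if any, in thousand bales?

Rearranging demand gives qd = 1996 - 2p. In a free market, 1996 - 2p = 3p - 704 gives the equilibrium p* = 540, q* = 916.
The floor of 358 is below the equilibrium price 540, so it is not binding; the market clears at p* = 540, q* = 916.
Since the control does not bind, there is no surplus.

0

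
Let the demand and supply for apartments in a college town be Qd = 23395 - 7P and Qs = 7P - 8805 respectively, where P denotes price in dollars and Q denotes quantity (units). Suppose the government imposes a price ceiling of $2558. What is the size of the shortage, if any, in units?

0

Without the control the market clears where 23395 - 7P = 7P - 8805, i.e. P* = 2300 and Q* = 7295.
The ceiling of 2558 is above the equilibrium price 2300, so it is not binding; the market clears at P* = 2300, Q* = 7295.
Since the control does not bind, there is no shortage.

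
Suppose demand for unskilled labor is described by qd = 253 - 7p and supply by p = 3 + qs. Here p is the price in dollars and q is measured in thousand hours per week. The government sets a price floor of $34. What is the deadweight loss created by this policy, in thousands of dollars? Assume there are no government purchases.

112

Rearranging supply gives qs = p - 3. In a free market, 253 - 7p = p - 3 gives the equilibrium p* = 32, q* = 29.
Since 34 > 32, the floor is binding.
At p = 34: qd = 253 - 7·34 = 15 and qs = 34 - 3 = 31.
Quantity traded falls to 15. At q = 15 the demand price is (253 - 15)/7 = 34 and the supply price is 3 + 15 = 18.
Deadweight loss = ½ · (34 - 18) · (29 - 15) = ½ · 16 · 14 = 112.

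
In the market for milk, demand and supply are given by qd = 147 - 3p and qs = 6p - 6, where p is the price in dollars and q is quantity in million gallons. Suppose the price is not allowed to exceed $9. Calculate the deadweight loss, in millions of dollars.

In a free market, 147 - 3p = 6p - 6 gives the equilibrium p* = 17, q* = 96.
Since 9 < 17, the ceiling is binding.
At p = 9: qd = 147 - 3·9 = 120 and qs = 6·9 - 6 = 48.
Quantity traded falls to 48. At q = 48 the demand price is (147 - 48)/3 = 33 and the supply price is (6 + 48)/6 = 9.
Deadweight loss = ½ · (33 - 9) · (96 - 48) = ½ · 24 · 48 = 576.

576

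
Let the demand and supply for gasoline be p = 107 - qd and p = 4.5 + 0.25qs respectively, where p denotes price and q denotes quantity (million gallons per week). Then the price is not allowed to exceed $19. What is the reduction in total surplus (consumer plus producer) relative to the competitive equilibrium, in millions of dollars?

360

Rearranging demand gives qd = 107 - p; rearranging supply gives qs = 4p - 18. Setting quantity demanded equal to quantity supplied, 107 - p = 4p - 18, gives p* = 25 and q* = 82.
Because the ceiling (19) lies below the market-clearing price, it is binding.
At p = 19: qd = 107 - 19 = 88 and qs = 4·19 - 18 = 58.
Quantity traded falls to 58. At q = 58 the demand price is 107 - 58 = 49 and the supply price is (18 + 58)/4 = 19.
Deadweight loss = ½ · (49 - 19) · (82 - 58) = ½ · 30 · 24 = 360.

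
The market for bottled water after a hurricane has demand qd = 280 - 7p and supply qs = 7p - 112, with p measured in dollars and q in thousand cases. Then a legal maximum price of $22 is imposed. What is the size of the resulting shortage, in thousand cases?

Setting quantity demanded equal to quantity supplied, 280 - 7p = 7p - 112, gives p* = 28 and q* = 84.
Because the ceiling (22) lies below the market-clearing price, it is binding.
At p = 22: qd = 280 - 7·22 = 126 and qs = 7·22 - 112 = 42.
Shortage = qd - qs = 126 - 42 = 84.

84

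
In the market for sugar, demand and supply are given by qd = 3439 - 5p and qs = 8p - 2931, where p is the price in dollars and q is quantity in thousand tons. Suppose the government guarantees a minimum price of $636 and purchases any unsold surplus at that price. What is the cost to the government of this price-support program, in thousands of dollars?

1207128

Equilibrium: 3439 - 5p = 8p - 2931, so 6370 = 13p and p* = 490, q* = 989.
Because the floor (636) lies above the market-clearing price, it is binding.
At p = 636: qd = 3439 - 5·636 = 259 and qs = 8·636 - 2931 = 2157.
Surplus = qs - qd = 1898.
Government expenditure = surplus × support price = 1898 × 636 = 1207128.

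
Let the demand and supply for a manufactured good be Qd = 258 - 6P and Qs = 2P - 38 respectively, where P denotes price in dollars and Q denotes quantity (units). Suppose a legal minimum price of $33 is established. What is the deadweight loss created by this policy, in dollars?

Without the control the market clears where 258 - 6P = 2P - 38, i.e. P* = 37 and Q* = 36.
Since 33 is below P* = 37, the floor does not bind and the free-market outcome prevails.
Since the control does not bind, no trades are prevented and deadweight loss is zero.

0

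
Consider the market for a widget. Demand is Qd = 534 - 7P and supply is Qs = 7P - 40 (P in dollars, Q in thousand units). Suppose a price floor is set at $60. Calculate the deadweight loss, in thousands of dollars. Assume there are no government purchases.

2527

Without the control the market clears where 534 - 7P = 7P - 40, i.e. P* = 41 and Q* = 247.
Since 60 > 41, the floor is binding.
At P = 60: Qd = 534 - 7·60 = 114 and Qs = 7·60 - 40 = 380.
Quantity traded falls to 114. At Q = 114 the demand price is (534 - 114)/7 = 60 and the supply price is (40 + 114)/7 = 22.
Deadweight loss = ½ · (60 - 22) · (247 - 114) = ½ · 38 · 133 = 2527.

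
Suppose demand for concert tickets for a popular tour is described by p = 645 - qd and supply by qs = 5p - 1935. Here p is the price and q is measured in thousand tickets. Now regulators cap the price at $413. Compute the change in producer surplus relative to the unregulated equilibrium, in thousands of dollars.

-2932.5

Rearranging demand gives qd = 645 - p. Equilibrium: 645 - p = 5p - 1935, so 2580 = 6p and p* = 430, q* = 215.
Because the ceiling (413) lies below the market-clearing price, it is binding.
At p = 413: qd = 645 - 413 = 232 and qs = 5·413 - 1935 = 130.
Producer surplus without the control is ½ · (430 - 387) · 215 = 4622.5.
With the ceiling, producers sell 130 units at 413, so PS = ½ · (413 - 387) · 130 = 1690.
Change in producer surplus = 1690 - 4622.5 = -2932.5.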